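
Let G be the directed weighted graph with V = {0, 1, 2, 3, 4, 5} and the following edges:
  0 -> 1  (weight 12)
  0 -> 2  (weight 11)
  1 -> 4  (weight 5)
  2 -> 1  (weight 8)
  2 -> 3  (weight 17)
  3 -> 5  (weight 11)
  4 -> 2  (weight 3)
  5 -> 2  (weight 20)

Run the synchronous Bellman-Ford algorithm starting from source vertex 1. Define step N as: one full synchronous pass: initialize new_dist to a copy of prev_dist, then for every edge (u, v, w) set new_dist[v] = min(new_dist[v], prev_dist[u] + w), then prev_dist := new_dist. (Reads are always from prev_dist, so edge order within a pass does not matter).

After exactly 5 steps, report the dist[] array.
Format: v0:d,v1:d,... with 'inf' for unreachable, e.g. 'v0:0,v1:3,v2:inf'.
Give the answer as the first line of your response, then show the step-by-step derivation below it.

v0:inf,v1:0,v2:8,v3:25,v4:5,v5:36

step 1: dist = v0:inf,v1:0,v2:inf,v3:inf,v4:5,v5:inf
step 2: dist = v0:inf,v1:0,v2:8,v3:inf,v4:5,v5:inf
step 3: dist = v0:inf,v1:0,v2:8,v3:25,v4:5,v5:inf
step 4: dist = v0:inf,v1:0,v2:8,v3:25,v4:5,v5:36
step 5: dist = v0:inf,v1:0,v2:8,v3:25,v4:5,v5:36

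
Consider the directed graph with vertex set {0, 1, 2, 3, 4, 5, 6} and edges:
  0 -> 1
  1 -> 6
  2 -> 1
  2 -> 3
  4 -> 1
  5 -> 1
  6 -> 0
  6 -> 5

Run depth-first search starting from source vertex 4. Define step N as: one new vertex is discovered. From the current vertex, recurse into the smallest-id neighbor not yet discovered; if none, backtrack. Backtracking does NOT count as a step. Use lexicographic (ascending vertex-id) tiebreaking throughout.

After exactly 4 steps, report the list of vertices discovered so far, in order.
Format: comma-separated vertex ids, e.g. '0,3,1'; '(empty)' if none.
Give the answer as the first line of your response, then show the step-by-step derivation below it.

4,1,6,0

step 1: discover 4; path=4; order=4
step 2: discover 1; path=4>1; order=4,1
step 3: discover 6; path=4>1>6; order=4,1,6
step 4: discover 0; path=4>1>6>0; order=4,1,6,0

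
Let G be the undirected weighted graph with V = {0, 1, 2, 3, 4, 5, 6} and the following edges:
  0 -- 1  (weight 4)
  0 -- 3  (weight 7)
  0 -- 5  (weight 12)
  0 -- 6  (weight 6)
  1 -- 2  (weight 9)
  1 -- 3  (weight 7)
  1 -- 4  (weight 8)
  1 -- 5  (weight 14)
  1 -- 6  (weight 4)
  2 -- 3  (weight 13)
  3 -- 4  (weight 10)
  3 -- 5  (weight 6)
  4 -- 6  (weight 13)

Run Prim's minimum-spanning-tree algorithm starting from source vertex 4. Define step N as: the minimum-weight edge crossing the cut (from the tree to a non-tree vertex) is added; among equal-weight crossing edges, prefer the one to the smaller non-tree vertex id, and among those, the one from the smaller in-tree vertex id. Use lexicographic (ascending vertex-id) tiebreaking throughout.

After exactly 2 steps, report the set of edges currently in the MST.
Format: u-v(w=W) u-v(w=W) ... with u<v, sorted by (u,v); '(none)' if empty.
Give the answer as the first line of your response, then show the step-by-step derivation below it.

0-1(w=4) 1-4(w=8)

step 1: add edge 1-4 (w=8); MST = {1-4(w=8)}
step 2: add edge 0-1 (w=4); MST = {0-1(w=4) 1-4(w=8)}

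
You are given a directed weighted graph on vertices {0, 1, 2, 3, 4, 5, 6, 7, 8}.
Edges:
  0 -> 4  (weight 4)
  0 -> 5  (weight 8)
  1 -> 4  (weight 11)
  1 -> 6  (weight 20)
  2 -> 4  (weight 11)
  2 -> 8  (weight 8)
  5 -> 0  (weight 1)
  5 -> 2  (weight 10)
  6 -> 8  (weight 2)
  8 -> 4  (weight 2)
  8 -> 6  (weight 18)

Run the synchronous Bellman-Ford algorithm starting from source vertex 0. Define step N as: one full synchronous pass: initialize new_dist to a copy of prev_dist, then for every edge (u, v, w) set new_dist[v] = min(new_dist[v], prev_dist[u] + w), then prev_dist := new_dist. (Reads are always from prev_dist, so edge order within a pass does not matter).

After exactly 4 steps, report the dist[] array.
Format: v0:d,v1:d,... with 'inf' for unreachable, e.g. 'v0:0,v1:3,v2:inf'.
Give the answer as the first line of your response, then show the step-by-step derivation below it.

v0:0,v1:inf,v2:18,v3:inf,v4:4,v5:8,v6:44,v7:inf,v8:26

step 1: dist = v0:0,v1:inf,v2:inf,v3:inf,v4:4,v5:8,v6:inf,v7:inf,v8:inf
step 2: dist = v0:0,v1:inf,v2:18,v3:inf,v4:4,v5:8,v6:inf,v7:inf,v8:inf
step 3: dist = v0:0,v1:inf,v2:18,v3:inf,v4:4,v5:8,v6:inf,v7:inf,v8:26
step 4: dist = v0:0,v1:inf,v2:18,v3:inf,v4:4,v5:8,v6:44,v7:inf,v8:26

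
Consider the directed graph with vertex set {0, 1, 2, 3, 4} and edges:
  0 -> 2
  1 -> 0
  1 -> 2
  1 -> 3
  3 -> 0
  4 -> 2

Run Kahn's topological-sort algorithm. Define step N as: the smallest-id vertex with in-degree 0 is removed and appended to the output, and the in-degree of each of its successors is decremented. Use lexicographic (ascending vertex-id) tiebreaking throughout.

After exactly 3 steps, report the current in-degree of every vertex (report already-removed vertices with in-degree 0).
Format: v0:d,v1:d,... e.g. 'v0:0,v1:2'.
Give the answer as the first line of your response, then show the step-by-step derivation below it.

v0:0,v1:0,v2:1,v3:0,v4:0

step 1: output 1; order=[1]; indeg=(1,0,2,0,0)
step 2: output 3; order=[1,3]; indeg=(0,0,2,0,0)
step 3: output 0; order=[1,3,0]; indeg=(0,0,1,0,0)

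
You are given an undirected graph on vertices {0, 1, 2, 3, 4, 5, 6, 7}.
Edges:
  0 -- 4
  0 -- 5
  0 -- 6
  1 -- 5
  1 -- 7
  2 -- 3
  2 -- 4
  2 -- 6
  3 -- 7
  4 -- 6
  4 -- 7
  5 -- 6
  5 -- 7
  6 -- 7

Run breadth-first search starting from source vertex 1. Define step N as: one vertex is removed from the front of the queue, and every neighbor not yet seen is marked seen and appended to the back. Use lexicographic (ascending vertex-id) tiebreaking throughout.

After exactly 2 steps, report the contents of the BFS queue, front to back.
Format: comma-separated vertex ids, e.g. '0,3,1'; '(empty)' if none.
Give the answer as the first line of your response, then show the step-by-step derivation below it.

7,0,6

step 1: dequeue 1; queue=[5,7]; order=1
step 2: dequeue 5; queue=[7,0,6]; order=1,5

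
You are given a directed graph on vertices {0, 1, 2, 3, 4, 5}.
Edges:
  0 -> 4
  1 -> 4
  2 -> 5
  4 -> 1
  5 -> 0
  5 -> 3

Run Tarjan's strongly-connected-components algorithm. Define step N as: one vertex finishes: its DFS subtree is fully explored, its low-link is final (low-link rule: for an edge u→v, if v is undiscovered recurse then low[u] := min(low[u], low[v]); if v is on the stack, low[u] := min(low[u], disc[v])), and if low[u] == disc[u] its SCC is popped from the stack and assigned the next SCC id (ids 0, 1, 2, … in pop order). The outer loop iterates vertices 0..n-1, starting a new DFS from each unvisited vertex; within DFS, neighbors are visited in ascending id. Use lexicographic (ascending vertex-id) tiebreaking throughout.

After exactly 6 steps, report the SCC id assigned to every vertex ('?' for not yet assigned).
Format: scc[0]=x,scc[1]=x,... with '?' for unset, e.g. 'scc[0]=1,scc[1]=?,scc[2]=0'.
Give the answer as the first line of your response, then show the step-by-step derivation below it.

scc[0]=1,scc[1]=0,scc[2]=4,scc[3]=2,scc[4]=0,scc[5]=3

step 1: low=(low[0]=0,low[1]=1,low[2]=?,low[3]=?,low[4]=1,low[5]=?); scc=(scc[0]=?,scc[1]=?,scc[2]=?,scc[3]=?,scc[4]=?,scc[5]=?)
step 2: low=(low[0]=0,low[1]=1,low[2]=?,low[3]=?,low[4]=1,low[5]=?); scc=(scc[0]=?,scc[1]=0,scc[2]=?,scc[3]=?,scc[4]=0,scc[5]=?)
step 3: low=(low[0]=0,low[1]=1,low[2]=?,low[3]=?,low[4]=1,low[5]=?); scc=(scc[0]=1,scc[1]=0,scc[2]=?,scc[3]=?,scc[4]=0,scc[5]=?)
step 4: low=(low[0]=0,low[1]=1,low[2]=3,low[3]=5,low[4]=1,low[5]=4); scc=(scc[0]=1,scc[1]=0,scc[2]=?,scc[3]=2,scc[4]=0,scc[5]=?)
step 5: low=(low[0]=0,low[1]=1,low[2]=3,low[3]=5,low[4]=1,low[5]=4); scc=(scc[0]=1,scc[1]=0,scc[2]=?,scc[3]=2,scc[4]=0,scc[5]=3)
step 6: low=(low[0]=0,low[1]=1,low[2]=3,low[3]=5,low[4]=1,low[5]=4); scc=(scc[0]=1,scc[1]=0,scc[2]=4,scc[3]=2,scc[4]=0,scc[5]=3)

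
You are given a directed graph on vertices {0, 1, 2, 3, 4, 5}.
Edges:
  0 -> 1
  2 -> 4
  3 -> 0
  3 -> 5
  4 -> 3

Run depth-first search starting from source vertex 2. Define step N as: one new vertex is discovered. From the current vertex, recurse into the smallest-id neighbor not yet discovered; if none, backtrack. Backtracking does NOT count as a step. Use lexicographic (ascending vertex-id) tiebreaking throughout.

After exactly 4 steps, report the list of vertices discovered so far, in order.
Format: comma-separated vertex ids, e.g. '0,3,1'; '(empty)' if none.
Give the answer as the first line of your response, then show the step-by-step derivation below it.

2,4,3,0

step 1: discover 2; path=2; order=2
step 2: discover 4; path=2>4; order=2,4
step 3: discover 3; path=2>4>3; order=2,4,3
step 4: discover 0; path=2>4>3>0; order=2,4,3,0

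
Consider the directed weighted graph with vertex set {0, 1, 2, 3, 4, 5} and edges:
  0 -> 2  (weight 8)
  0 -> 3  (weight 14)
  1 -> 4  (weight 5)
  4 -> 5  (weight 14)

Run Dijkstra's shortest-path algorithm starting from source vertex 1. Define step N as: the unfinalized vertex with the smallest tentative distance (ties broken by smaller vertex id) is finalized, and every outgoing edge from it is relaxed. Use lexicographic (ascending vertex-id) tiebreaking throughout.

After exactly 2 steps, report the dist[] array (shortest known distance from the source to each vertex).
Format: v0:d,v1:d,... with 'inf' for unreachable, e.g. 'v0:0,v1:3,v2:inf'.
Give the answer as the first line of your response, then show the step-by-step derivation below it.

v0:inf,v1:0,v2:inf,v3:inf,v4:5,v5:19

step 1: dist = v0:inf,v1:0,v2:inf,v3:inf,v4:5,v5:inf
step 2: dist = v0:inf,v1:0,v2:inf,v3:inf,v4:5,v5:19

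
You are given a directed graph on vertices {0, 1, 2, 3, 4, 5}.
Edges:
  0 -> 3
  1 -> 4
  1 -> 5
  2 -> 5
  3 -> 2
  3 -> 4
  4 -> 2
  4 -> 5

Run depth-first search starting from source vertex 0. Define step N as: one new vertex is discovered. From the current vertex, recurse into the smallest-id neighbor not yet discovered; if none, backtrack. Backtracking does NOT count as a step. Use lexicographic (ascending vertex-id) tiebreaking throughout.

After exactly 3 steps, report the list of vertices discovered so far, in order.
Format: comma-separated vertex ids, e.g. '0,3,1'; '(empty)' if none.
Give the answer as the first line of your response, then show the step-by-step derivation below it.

0,3,2

step 1: discover 0; path=0; order=0
step 2: discover 3; path=0>3; order=0,3
step 3: discover 2; path=0>3>2; order=0,3,2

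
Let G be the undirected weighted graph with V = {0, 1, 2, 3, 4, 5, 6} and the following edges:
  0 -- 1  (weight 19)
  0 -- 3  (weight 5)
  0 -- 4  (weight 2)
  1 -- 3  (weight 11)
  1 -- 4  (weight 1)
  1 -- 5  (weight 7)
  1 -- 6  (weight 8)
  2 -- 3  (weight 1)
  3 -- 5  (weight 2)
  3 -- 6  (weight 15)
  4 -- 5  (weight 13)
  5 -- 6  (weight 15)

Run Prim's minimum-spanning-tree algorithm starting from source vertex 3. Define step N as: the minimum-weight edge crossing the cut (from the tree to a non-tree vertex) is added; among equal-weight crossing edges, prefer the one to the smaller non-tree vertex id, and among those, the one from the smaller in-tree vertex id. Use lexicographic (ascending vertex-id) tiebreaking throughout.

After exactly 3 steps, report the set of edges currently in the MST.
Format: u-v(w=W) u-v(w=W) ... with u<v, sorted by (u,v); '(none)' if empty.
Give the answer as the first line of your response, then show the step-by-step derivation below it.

0-3(w=5) 2-3(w=1) 3-5(w=2)

step 1: add edge 2-3 (w=1); MST = {2-3(w=1)}
step 2: add edge 3-5 (w=2); MST = {2-3(w=1) 3-5(w=2)}
step 3: add edge 0-3 (w=5); MST = {0-3(w=5) 2-3(w=1) 3-5(w=2)}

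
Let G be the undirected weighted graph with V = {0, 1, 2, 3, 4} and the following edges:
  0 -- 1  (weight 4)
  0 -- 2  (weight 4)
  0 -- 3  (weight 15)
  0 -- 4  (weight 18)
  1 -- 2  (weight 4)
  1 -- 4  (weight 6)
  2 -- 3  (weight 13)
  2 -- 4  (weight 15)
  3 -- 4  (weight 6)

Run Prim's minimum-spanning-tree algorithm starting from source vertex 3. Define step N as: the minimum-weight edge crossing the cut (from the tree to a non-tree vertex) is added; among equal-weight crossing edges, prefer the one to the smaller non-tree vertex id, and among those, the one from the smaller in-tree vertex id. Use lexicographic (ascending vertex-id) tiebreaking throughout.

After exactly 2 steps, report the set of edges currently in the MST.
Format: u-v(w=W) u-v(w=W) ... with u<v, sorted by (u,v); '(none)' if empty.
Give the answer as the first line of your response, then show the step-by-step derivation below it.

1-4(w=6) 3-4(w=6)

step 1: add edge 3-4 (w=6); MST = {3-4(w=6)}
step 2: add edge 1-4 (w=6); MST = {1-4(w=6) 3-4(w=6)}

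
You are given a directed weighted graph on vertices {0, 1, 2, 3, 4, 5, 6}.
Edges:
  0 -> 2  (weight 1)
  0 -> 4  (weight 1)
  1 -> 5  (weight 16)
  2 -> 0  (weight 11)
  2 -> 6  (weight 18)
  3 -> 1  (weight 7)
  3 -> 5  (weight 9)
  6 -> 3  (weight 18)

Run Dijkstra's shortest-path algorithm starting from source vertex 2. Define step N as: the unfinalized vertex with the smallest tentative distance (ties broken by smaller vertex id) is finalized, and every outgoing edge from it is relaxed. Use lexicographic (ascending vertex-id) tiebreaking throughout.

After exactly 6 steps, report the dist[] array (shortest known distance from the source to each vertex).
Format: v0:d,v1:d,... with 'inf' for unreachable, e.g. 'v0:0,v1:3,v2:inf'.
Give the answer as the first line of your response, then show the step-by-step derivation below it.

v0:11,v1:43,v2:0,v3:36,v4:12,v5:45,v6:18

step 1: dist = v0:11,v1:inf,v2:0,v3:inf,v4:inf,v5:inf,v6:18
step 2: dist = v0:11,v1:inf,v2:0,v3:inf,v4:12,v5:inf,v6:18
step 3: dist = v0:11,v1:inf,v2:0,v3:inf,v4:12,v5:inf,v6:18
step 4: dist = v0:11,v1:inf,v2:0,v3:36,v4:12,v5:inf,v6:18
step 5: dist = v0:11,v1:43,v2:0,v3:36,v4:12,v5:45,v6:18
step 6: dist = v0:11,v1:43,v2:0,v3:36,v4:12,v5:45,v6:18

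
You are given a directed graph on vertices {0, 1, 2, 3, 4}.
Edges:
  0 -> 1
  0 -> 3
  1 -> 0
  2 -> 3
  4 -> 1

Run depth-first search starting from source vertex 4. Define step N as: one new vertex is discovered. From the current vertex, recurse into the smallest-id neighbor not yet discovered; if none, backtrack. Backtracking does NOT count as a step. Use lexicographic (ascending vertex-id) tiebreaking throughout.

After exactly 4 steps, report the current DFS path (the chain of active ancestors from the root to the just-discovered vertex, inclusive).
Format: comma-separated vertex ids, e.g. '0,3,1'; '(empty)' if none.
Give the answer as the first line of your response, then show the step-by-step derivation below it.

4,1,0,3

step 1: discover 4; path=4; order=4
step 2: discover 1; path=4>1; order=4,1
step 3: discover 0; path=4>1>0; order=4,1,0
step 4: discover 3; path=4>1>0>3; order=4,1,0,3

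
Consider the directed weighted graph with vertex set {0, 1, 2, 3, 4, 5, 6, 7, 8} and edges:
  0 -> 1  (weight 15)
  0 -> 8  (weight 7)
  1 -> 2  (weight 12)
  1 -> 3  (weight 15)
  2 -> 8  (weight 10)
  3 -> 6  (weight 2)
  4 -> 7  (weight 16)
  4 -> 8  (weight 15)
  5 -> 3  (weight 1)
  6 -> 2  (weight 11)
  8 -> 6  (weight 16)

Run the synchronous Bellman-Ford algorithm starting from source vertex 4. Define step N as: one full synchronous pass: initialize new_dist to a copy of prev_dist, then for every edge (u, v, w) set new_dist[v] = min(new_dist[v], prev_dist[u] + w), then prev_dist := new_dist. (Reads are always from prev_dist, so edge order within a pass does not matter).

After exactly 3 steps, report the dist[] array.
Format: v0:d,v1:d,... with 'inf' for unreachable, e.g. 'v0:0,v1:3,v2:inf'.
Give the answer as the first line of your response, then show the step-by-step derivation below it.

v0:inf,v1:inf,v2:42,v3:inf,v4:0,v5:inf,v6:31,v7:16,v8:15

step 1: dist = v0:inf,v1:inf,v2:inf,v3:inf,v4:0,v5:inf,v6:inf,v7:16,v8:15
step 2: dist = v0:inf,v1:inf,v2:inf,v3:inf,v4:0,v5:inf,v6:31,v7:16,v8:15
step 3: dist = v0:inf,v1:inf,v2:42,v3:inf,v4:0,v5:inf,v6:31,v7:16,v8:15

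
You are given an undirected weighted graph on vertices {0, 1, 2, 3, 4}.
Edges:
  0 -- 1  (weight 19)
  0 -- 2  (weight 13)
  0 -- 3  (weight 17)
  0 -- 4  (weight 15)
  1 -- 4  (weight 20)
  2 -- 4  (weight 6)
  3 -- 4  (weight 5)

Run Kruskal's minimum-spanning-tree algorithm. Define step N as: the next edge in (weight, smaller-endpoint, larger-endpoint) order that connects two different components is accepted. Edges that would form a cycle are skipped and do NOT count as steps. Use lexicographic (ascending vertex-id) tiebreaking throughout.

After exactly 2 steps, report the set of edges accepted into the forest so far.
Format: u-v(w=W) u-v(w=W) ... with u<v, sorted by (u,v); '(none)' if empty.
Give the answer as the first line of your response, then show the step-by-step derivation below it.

2-4(w=6) 3-4(w=5)

step 1: add edge 3-4 (w=5); MST = {3-4(w=5)}
step 2: add edge 2-4 (w=6); MST = {2-4(w=6) 3-4(w=5)}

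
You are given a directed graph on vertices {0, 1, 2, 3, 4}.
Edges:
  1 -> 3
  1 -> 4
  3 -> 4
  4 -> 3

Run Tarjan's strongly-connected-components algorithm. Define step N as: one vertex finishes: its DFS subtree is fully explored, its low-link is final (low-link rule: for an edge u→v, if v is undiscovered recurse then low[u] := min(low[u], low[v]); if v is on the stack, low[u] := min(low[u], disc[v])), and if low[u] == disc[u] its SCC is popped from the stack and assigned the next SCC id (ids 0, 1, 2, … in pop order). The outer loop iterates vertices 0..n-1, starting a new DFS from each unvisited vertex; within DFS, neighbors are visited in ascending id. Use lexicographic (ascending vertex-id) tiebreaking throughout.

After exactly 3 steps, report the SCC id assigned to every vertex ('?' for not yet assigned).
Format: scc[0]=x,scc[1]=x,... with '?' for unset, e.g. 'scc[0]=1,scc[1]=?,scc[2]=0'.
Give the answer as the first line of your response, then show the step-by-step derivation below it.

scc[0]=0,scc[1]=?,scc[2]=?,scc[3]=1,scc[4]=1

step 1: low=(low[0]=0,low[1]=?,low[2]=?,low[3]=?,low[4]=?); scc=(scc[0]=0,scc[1]=?,scc[2]=?,scc[3]=?,scc[4]=?)
step 2: low=(low[0]=0,low[1]=1,low[2]=?,low[3]=2,low[4]=2); scc=(scc[0]=0,scc[1]=?,scc[2]=?,scc[3]=?,scc[4]=?)
step 3: low=(low[0]=0,low[1]=1,low[2]=?,low[3]=2,low[4]=2); scc=(scc[0]=0,scc[1]=?,scc[2]=?,scc[3]=1,scc[4]=1)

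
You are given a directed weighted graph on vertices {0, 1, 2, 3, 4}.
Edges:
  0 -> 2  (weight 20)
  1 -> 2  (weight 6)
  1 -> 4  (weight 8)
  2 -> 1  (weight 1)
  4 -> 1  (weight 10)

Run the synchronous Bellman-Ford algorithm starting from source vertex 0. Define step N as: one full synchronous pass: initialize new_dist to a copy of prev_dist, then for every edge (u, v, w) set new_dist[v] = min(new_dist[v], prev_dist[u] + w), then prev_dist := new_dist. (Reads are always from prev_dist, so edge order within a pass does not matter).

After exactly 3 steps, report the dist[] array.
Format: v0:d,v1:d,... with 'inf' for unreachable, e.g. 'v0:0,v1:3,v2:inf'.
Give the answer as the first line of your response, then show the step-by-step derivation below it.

v0:0,v1:21,v2:20,v3:inf,v4:29

step 1: dist = v0:0,v1:inf,v2:20,v3:inf,v4:inf
step 2: dist = v0:0,v1:21,v2:20,v3:inf,v4:inf
step 3: dist = v0:0,v1:21,v2:20,v3:inf,v4:29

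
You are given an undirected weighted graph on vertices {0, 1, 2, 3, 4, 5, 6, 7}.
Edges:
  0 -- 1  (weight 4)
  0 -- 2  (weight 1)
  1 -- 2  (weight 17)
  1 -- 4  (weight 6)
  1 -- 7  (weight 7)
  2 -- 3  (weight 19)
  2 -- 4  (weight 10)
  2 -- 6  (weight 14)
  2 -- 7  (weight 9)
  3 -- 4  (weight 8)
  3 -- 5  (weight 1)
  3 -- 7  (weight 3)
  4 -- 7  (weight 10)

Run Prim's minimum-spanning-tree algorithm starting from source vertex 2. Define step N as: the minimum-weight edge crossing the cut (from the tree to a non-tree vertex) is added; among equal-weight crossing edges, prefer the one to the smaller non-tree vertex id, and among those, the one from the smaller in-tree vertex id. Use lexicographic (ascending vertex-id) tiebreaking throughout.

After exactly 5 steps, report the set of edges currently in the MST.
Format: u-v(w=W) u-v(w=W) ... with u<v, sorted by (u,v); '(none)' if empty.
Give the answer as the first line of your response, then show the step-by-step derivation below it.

0-1(w=4) 0-2(w=1) 1-4(w=6) 1-7(w=7) 3-7(w=3)

step 1: add edge 0-2 (w=1); MST = {0-2(w=1)}
step 2: add edge 0-1 (w=4); MST = {0-1(w=4) 0-2(w=1)}
step 3: add edge 1-4 (w=6); MST = {0-1(w=4) 0-2(w=1) 1-4(w=6)}
step 4: add edge 1-7 (w=7); MST = {0-1(w=4) 0-2(w=1) 1-4(w=6) 1-7(w=7)}
step 5: add edge 3-7 (w=3); MST = {0-1(w=4) 0-2(w=1) 1-4(w=6) 1-7(w=7) 3-7(w=3)}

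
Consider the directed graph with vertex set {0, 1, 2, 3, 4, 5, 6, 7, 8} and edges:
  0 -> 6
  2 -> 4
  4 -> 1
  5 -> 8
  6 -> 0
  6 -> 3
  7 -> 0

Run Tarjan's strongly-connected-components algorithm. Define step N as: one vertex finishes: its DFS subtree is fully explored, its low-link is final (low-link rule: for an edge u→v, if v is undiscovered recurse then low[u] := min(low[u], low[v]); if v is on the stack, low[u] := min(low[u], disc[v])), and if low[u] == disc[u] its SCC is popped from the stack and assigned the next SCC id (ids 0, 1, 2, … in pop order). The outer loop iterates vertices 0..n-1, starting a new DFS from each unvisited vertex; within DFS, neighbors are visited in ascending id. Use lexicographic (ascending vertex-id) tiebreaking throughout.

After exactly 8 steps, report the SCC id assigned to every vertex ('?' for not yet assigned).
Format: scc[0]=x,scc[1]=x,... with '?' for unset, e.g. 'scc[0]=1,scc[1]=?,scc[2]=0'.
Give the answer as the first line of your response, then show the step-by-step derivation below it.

scc[0]=1,scc[1]=2,scc[2]=4,scc[3]=0,scc[4]=3,scc[5]=6,scc[6]=1,scc[7]=?,scc[8]=5

step 1: low=(low[0]=0,low[1]=?,low[2]=?,low[3]=2,low[4]=?,low[5]=?,low[6]=0,low[7]=?,low[8]=?); scc=(scc[0]=?,scc[1]=?,scc[2]=?,scc[3]=0,scc[4]=?,scc[5]=?,scc[6]=?,scc[7]=?,scc[8]=?)
step 2: low=(low[0]=0,low[1]=?,low[2]=?,low[3]=2,low[4]=?,low[5]=?,low[6]=0,low[7]=?,low[8]=?); scc=(scc[0]=?,scc[1]=?,scc[2]=?,scc[3]=0,scc[4]=?,scc[5]=?,scc[6]=?,scc[7]=?,scc[8]=?)
step 3: low=(low[0]=0,low[1]=?,low[2]=?,low[3]=2,low[4]=?,low[5]=?,low[6]=0,low[7]=?,low[8]=?); scc=(scc[0]=1,scc[1]=?,scc[2]=?,scc[3]=0,scc[4]=?,scc[5]=?,scc[6]=1,scc[7]=?,scc[8]=?)
step 4: low=(low[0]=0,low[1]=3,low[2]=?,low[3]=2,low[4]=?,low[5]=?,low[6]=0,low[7]=?,low[8]=?); scc=(scc[0]=1,scc[1]=2,scc[2]=?,scc[3]=0,scc[4]=?,scc[5]=?,scc[6]=1,scc[7]=?,scc[8]=?)
step 5: low=(low[0]=0,low[1]=3,low[2]=4,low[3]=2,low[4]=5,low[5]=?,low[6]=0,low[7]=?,low[8]=?); scc=(scc[0]=1,scc[1]=2,scc[2]=?,scc[3]=0,scc[4]=3,scc[5]=?,scc[6]=1,scc[7]=?,scc[8]=?)
step 6: low=(low[0]=0,low[1]=3,low[2]=4,low[3]=2,low[4]=5,low[5]=?,low[6]=0,low[7]=?,low[8]=?); scc=(scc[0]=1,scc[1]=2,scc[2]=4,scc[3]=0,scc[4]=3,scc[5]=?,scc[6]=1,scc[7]=?,scc[8]=?)
step 7: low=(low[0]=0,low[1]=3,low[2]=4,low[3]=2,low[4]=5,low[5]=6,low[6]=0,low[7]=?,low[8]=7); scc=(scc[0]=1,scc[1]=2,scc[2]=4,scc[3]=0,scc[4]=3,scc[5]=?,scc[6]=1,scc[7]=?,scc[8]=5)
step 8: low=(low[0]=0,low[1]=3,low[2]=4,low[3]=2,low[4]=5,low[5]=6,low[6]=0,low[7]=?,low[8]=7); scc=(scc[0]=1,scc[1]=2,scc[2]=4,scc[3]=0,scc[4]=3,scc[5]=6,scc[6]=1,scc[7]=?,scc[8]=5)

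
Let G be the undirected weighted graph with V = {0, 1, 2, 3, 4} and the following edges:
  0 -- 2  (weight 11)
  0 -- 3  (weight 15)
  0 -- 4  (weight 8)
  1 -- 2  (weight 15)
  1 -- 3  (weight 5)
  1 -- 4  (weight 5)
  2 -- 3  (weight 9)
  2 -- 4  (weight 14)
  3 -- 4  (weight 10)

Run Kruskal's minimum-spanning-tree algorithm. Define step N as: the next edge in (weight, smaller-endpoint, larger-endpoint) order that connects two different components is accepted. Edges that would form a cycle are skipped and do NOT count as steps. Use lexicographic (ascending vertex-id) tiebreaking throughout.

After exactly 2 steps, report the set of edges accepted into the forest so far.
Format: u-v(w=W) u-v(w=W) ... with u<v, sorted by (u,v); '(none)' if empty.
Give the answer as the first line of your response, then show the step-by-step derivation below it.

1-3(w=5) 1-4(w=5)

step 1: add edge 1-3 (w=5); MST = {1-3(w=5)}
step 2: add edge 1-4 (w=5); MST = {1-3(w=5) 1-4(w=5)}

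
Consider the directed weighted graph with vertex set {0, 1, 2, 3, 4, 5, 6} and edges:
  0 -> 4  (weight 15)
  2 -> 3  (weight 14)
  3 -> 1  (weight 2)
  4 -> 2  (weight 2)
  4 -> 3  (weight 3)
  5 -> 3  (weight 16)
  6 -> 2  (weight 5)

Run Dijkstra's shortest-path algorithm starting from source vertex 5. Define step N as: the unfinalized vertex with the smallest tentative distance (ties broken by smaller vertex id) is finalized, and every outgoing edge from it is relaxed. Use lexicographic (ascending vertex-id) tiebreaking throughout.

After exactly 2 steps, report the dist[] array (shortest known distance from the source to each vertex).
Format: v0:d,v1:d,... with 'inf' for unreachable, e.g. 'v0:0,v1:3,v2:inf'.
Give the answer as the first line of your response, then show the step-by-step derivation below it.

v0:inf,v1:18,v2:inf,v3:16,v4:inf,v5:0,v6:inf

step 1: dist = v0:inf,v1:inf,v2:inf,v3:16,v4:inf,v5:0,v6:inf
step 2: dist = v0:inf,v1:18,v2:inf,v3:16,v4:inf,v5:0,v6:inf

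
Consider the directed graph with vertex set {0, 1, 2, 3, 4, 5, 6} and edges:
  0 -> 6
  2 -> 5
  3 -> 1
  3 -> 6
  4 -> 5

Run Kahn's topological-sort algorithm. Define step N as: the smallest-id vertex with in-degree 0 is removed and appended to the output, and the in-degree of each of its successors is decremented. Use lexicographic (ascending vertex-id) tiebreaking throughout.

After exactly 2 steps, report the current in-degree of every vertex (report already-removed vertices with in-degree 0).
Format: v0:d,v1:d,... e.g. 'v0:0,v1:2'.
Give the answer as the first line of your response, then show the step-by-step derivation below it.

v0:0,v1:1,v2:0,v3:0,v4:0,v5:1,v6:1

step 1: output 0; order=[0]; indeg=(0,1,0,0,0,2,1)
step 2: output 2; order=[0,2]; indeg=(0,1,0,0,0,1,1)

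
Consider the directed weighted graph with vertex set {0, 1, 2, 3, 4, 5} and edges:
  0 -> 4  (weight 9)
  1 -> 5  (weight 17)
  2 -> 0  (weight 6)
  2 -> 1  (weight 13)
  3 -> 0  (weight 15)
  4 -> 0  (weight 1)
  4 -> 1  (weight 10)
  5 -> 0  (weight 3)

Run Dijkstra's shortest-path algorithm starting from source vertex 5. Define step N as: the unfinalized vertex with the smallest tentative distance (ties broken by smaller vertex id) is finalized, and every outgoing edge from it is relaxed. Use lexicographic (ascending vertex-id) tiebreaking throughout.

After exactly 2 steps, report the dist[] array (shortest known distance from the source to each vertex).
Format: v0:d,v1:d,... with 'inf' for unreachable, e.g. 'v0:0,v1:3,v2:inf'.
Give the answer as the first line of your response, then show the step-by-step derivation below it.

v0:3,v1:inf,v2:inf,v3:inf,v4:12,v5:0

step 1: dist = v0:3,v1:inf,v2:inf,v3:inf,v4:inf,v5:0
step 2: dist = v0:3,v1:inf,v2:inf,v3:inf,v4:12,v5:0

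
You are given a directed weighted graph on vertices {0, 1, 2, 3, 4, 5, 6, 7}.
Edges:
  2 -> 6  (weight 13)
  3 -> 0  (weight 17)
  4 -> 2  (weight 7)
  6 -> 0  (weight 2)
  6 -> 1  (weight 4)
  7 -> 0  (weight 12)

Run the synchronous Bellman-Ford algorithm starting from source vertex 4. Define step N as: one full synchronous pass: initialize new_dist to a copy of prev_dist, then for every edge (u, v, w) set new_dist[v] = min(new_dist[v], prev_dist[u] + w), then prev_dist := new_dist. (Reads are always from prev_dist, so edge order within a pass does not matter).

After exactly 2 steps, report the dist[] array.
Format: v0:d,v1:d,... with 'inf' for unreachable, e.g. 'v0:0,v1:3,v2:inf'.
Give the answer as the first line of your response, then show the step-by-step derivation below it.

v0:inf,v1:inf,v2:7,v3:inf,v4:0,v5:inf,v6:20,v7:inf

step 1: dist = v0:inf,v1:inf,v2:7,v3:inf,v4:0,v5:inf,v6:inf,v7:inf
step 2: dist = v0:inf,v1:inf,v2:7,v3:inf,v4:0,v5:inf,v6:20,v7:inf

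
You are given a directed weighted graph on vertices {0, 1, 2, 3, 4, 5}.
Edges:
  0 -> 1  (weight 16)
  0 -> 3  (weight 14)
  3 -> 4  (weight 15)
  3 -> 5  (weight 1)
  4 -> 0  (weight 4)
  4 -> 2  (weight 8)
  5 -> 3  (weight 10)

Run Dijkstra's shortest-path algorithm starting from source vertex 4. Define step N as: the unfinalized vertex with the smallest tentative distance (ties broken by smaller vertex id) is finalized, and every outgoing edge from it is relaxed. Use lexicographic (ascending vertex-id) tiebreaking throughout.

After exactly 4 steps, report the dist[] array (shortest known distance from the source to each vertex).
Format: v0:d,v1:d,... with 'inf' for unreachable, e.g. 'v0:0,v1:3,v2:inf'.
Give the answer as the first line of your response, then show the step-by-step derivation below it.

v0:4,v1:20,v2:8,v3:18,v4:0,v5:19

step 1: dist = v0:4,v1:inf,v2:8,v3:inf,v4:0,v5:inf
step 2: dist = v0:4,v1:20,v2:8,v3:18,v4:0,v5:inf
step 3: dist = v0:4,v1:20,v2:8,v3:18,v4:0,v5:inf
step 4: dist = v0:4,v1:20,v2:8,v3:18,v4:0,v5:19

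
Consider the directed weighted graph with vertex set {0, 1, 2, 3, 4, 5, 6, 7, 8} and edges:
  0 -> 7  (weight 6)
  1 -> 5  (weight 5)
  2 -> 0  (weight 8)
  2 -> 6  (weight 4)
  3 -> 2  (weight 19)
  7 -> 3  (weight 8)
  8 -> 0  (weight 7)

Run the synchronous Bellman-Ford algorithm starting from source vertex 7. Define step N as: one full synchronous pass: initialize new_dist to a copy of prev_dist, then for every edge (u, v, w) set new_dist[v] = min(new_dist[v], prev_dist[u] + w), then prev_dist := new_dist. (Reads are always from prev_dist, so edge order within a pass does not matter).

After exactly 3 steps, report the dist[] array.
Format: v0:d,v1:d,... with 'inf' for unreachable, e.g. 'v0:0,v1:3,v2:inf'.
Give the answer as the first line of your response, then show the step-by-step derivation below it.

v0:35,v1:inf,v2:27,v3:8,v4:inf,v5:inf,v6:31,v7:0,v8:inf

step 1: dist = v0:inf,v1:inf,v2:inf,v3:8,v4:inf,v5:inf,v6:inf,v7:0,v8:inf
step 2: dist = v0:inf,v1:inf,v2:27,v3:8,v4:inf,v5:inf,v6:inf,v7:0,v8:inf
step 3: dist = v0:35,v1:inf,v2:27,v3:8,v4:inf,v5:inf,v6:31,v7:0,v8:inf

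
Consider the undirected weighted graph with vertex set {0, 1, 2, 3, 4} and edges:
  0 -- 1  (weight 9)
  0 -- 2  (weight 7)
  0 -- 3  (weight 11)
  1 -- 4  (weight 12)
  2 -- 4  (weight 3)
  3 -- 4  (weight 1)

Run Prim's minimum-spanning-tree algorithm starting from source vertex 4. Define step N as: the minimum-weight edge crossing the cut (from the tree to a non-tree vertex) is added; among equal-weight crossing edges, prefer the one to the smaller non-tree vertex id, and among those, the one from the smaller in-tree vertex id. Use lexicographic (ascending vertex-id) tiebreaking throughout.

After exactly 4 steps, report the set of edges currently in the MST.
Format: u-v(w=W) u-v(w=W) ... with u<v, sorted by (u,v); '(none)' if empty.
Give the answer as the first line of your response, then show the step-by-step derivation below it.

0-1(w=9) 0-2(w=7) 2-4(w=3) 3-4(w=1)

step 1: add edge 3-4 (w=1); MST = {3-4(w=1)}
step 2: add edge 2-4 (w=3); MST = {2-4(w=3) 3-4(w=1)}
step 3: add edge 0-2 (w=7); MST = {0-2(w=7) 2-4(w=3) 3-4(w=1)}
step 4: add edge 0-1 (w=9); MST = {0-1(w=9) 0-2(w=7) 2-4(w=3) 3-4(w=1)}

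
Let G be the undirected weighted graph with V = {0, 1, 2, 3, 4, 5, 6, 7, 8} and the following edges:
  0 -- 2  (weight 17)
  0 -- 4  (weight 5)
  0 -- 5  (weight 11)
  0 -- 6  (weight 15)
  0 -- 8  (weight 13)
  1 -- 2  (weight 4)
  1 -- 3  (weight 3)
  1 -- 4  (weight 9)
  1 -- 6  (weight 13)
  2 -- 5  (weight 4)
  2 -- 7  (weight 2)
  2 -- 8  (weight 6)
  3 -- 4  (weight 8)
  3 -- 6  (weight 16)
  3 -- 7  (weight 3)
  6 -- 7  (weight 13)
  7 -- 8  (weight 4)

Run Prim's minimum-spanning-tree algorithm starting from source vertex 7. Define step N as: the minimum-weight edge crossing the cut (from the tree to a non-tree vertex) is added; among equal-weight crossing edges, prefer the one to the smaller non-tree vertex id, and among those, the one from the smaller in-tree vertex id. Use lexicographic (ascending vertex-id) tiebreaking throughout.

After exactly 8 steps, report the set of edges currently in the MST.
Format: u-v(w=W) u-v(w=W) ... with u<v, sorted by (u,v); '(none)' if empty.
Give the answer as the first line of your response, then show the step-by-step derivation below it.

0-4(w=5) 1-3(w=3) 1-6(w=13) 2-5(w=4) 2-7(w=2) 3-4(w=8) 3-7(w=3) 7-8(w=4)

step 1: add edge 2-7 (w=2); MST = {2-7(w=2)}
step 2: add edge 3-7 (w=3); MST = {2-7(w=2) 3-7(w=3)}
step 3: add edge 1-3 (w=3); MST = {1-3(w=3) 2-7(w=2) 3-7(w=3)}
step 4: add edge 2-5 (w=4); MST = {1-3(w=3) 2-5(w=4) 2-7(w=2) 3-7(w=3)}
step 5: add edge 7-8 (w=4); MST = {1-3(w=3) 2-5(w=4) 2-7(w=2) 3-7(w=3) 7-8(w=4)}
step 6: add edge 3-4 (w=8); MST = {1-3(w=3) 2-5(w=4) 2-7(w=2) 3-4(w=8) 3-7(w=3) 7-8(w=4)}
step 7: add edge 0-4 (w=5); MST = {0-4(w=5) 1-3(w=3) 2-5(w=4) 2-7(w=2) 3-4(w=8) 3-7(w=3) 7-8(w=4)}
step 8: add edge 1-6 (w=13); MST = {0-4(w=5) 1-3(w=3) 1-6(w=13) 2-5(w=4) 2-7(w=2) 3-4(w=8) 3-7(w=3) 7-8(w=4)}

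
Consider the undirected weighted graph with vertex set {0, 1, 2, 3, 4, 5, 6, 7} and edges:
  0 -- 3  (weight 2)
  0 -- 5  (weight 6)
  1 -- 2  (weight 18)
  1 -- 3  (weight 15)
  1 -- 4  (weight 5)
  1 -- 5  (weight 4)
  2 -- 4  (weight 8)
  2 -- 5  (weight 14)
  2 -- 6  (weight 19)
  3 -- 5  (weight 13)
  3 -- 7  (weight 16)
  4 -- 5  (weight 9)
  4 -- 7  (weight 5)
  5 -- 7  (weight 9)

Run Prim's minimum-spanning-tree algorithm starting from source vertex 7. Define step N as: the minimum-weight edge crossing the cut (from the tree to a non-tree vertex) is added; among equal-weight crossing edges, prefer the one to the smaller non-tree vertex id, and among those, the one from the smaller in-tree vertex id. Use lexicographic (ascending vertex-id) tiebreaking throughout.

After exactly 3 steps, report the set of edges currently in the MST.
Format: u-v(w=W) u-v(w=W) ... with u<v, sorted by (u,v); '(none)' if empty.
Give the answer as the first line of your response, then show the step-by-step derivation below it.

1-4(w=5) 1-5(w=4) 4-7(w=5)

step 1: add edge 4-7 (w=5); MST = {4-7(w=5)}
step 2: add edge 1-4 (w=5); MST = {1-4(w=5) 4-7(w=5)}
step 3: add edge 1-5 (w=4); MST = {1-4(w=5) 1-5(w=4) 4-7(w=5)}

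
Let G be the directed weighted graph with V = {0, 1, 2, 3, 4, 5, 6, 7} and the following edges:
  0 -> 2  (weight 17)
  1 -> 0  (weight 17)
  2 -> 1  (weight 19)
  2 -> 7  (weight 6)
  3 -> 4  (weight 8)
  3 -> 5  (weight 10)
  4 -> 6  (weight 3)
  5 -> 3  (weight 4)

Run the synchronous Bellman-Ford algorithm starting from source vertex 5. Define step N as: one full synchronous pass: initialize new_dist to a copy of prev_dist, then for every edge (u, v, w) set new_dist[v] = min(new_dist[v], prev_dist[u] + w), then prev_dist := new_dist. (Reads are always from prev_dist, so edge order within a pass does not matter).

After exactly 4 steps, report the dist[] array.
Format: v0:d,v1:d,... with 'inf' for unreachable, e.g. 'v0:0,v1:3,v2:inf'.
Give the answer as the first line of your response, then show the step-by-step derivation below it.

v0:inf,v1:inf,v2:inf,v3:4,v4:12,v5:0,v6:15,v7:inf

step 1: dist = v0:inf,v1:inf,v2:inf,v3:4,v4:inf,v5:0,v6:inf,v7:inf
step 2: dist = v0:inf,v1:inf,v2:inf,v3:4,v4:12,v5:0,v6:inf,v7:inf
step 3: dist = v0:inf,v1:inf,v2:inf,v3:4,v4:12,v5:0,v6:15,v7:inf
step 4: dist = v0:inf,v1:inf,v2:inf,v3:4,v4:12,v5:0,v6:15,v7:inf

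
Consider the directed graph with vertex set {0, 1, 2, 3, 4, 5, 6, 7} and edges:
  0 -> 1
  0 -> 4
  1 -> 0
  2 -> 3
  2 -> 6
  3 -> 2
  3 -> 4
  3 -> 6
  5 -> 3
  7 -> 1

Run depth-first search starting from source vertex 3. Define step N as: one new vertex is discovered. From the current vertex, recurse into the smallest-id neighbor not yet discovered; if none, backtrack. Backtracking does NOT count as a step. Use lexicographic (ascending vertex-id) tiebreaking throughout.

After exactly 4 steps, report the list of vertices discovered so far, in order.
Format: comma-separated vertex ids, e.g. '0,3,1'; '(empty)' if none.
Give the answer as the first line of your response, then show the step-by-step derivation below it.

3,2,6,4

step 1: discover 3; path=3; order=3
step 2: discover 2; path=3>2; order=3,2
step 3: discover 6; path=3>2>6; order=3,2,6
step 4: discover 4; path=3>4; order=3,2,6,4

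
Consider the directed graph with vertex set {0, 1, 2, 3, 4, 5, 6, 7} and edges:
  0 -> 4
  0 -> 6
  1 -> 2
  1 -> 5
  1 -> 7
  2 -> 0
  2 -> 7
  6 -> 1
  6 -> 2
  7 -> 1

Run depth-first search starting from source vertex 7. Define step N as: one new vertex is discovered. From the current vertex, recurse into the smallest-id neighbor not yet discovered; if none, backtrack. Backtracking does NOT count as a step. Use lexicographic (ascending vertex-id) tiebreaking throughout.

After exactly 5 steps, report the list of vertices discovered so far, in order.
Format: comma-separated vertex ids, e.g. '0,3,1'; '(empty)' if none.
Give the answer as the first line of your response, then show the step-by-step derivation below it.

7,1,2,0,4

step 1: discover 7; path=7; order=7
step 2: discover 1; path=7>1; order=7,1
step 3: discover 2; path=7>1>2; order=7,1,2
step 4: discover 0; path=7>1>2>0; order=7,1,2,0
step 5: discover 4; path=7>1>2>0>4; order=7,1,2,0,4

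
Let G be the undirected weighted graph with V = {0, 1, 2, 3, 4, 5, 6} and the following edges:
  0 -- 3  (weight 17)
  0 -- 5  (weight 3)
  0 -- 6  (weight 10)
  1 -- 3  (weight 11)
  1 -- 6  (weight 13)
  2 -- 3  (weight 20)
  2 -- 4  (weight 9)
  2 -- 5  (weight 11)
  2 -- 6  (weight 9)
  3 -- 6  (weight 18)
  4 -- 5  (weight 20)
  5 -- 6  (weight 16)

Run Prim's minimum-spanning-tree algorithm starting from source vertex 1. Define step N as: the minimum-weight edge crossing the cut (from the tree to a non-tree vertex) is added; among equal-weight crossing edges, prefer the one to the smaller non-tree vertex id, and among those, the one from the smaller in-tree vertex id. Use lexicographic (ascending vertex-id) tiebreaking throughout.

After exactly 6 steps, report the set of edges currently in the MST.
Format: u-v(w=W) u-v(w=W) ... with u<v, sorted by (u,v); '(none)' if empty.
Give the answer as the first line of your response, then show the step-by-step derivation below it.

0-5(w=3) 0-6(w=10) 1-3(w=11) 1-6(w=13) 2-4(w=9) 2-6(w=9)

step 1: add edge 1-3 (w=11); MST = {1-3(w=11)}
step 2: add edge 1-6 (w=13); MST = {1-3(w=11) 1-6(w=13)}
step 3: add edge 2-6 (w=9); MST = {1-3(w=11) 1-6(w=13) 2-6(w=9)}
step 4: add edge 2-4 (w=9); MST = {1-3(w=11) 1-6(w=13) 2-4(w=9) 2-6(w=9)}
step 5: add edge 0-6 (w=10); MST = {0-6(w=10) 1-3(w=11) 1-6(w=13) 2-4(w=9) 2-6(w=9)}
step 6: add edge 0-5 (w=3); MST = {0-5(w=3) 0-6(w=10) 1-3(w=11) 1-6(w=13) 2-4(w=9) 2-6(w=9)}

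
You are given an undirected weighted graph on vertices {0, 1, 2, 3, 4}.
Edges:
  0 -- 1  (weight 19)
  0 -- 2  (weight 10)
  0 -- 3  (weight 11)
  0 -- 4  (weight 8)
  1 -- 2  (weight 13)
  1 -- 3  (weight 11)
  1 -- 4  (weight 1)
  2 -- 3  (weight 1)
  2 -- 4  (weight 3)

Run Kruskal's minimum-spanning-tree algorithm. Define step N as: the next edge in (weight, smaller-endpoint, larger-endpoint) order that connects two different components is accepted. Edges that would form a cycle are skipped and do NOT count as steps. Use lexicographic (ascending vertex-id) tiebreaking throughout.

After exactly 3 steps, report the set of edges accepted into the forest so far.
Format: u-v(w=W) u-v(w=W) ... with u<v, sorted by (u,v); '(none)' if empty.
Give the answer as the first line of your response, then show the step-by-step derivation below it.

1-4(w=1) 2-3(w=1) 2-4(w=3)

step 1: add edge 1-4 (w=1); MST = {1-4(w=1)}
step 2: add edge 2-3 (w=1); MST = {1-4(w=1) 2-3(w=1)}
step 3: add edge 2-4 (w=3); MST = {1-4(w=1) 2-3(w=1) 2-4(w=3)}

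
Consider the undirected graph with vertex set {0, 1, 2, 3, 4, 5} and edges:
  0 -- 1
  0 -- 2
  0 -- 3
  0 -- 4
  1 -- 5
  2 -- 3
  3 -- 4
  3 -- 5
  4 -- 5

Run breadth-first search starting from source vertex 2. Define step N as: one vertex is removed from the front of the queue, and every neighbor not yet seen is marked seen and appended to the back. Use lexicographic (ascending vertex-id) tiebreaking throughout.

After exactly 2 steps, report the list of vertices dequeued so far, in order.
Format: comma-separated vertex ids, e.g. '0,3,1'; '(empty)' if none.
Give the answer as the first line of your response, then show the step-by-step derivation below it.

2,0

step 1: dequeue 2; queue=[0,3]; order=2
step 2: dequeue 0; queue=[3,1,4]; order=2,0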